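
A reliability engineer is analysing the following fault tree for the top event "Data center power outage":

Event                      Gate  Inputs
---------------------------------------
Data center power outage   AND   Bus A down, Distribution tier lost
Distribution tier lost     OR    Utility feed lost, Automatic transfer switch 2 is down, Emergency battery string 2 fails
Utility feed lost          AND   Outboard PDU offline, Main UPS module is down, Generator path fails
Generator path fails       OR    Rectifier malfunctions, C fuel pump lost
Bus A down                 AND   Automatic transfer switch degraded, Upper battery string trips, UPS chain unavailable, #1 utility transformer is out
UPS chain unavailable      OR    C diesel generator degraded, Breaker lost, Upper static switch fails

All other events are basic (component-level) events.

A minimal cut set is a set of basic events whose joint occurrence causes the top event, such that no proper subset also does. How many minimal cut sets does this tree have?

UPS chain unavailable [OR]: union of children's cut sets → 3 cut set(s).
Bus A down [AND]: one cut set from each child combined → 1 × 1 × 3 × 1 = 3 cut set(s).
Generator path fails [OR]: union of children's cut sets → 2 cut set(s).
Utility feed lost [AND]: one cut set from each child combined → 1 × 1 × 2 = 2 cut set(s).
Distribution tier lost [OR]: union of children's cut sets → 4 cut set(s).
Data center power outage [AND]: one cut set from each child combined → 3 × 4 = 12 cut set(s).

12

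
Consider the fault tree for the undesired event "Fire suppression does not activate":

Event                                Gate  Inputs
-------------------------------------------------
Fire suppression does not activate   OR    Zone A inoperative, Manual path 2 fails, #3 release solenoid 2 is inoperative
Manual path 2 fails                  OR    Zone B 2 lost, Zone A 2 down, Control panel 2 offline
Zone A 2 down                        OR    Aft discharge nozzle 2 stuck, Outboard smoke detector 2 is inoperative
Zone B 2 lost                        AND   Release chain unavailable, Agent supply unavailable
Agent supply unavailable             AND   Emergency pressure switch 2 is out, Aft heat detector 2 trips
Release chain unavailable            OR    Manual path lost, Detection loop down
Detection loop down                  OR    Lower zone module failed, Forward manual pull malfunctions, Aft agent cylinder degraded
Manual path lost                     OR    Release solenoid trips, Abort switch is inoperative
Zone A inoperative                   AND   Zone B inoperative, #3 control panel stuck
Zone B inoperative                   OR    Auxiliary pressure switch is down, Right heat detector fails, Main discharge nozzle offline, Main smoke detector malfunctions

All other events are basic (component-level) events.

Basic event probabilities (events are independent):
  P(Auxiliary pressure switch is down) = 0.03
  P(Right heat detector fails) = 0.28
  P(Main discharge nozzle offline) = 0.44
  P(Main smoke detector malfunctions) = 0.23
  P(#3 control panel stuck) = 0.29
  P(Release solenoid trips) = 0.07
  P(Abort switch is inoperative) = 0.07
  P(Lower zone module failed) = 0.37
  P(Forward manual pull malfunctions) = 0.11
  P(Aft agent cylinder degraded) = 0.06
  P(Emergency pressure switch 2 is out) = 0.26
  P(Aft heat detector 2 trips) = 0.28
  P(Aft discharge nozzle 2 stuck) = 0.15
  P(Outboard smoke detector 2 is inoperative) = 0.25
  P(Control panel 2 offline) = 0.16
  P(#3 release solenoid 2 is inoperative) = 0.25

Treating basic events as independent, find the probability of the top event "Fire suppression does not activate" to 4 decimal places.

P(Zone B inoperative) [OR] = 1 − (1−0.03) × (1−0.28) × (1−0.44) × (1−0.23) = 0.698850
P(Zone A inoperative) [AND] = 0.698850 × 0.29 = 0.202667
P(Manual path lost) [OR] = 1 − (1−0.07) × (1−0.07) = 0.135100
P(Detection loop down) [OR] = 1 − (1−0.37) × (1−0.11) × (1−0.06) = 0.472942
P(Release chain unavailable) [OR] = 1 − (1−0.135100) × (1−0.472942) = 0.544148
P(Agent supply unavailable) [AND] = 0.26 × 0.28 = 0.072800
P(Zone B 2 lost) [AND] = 0.544148 × 0.072800 = 0.039614
P(Zone A 2 down) [OR] = 1 − (1−0.15) × (1−0.25) = 0.362500
P(Manual path 2 fails) [OR] = 1 − (1−0.039614) × (1−0.362500) × (1−0.16) = 0.485713
P(Fire suppression does not activate) [OR] = 1 − (1−0.202667) × (1−0.485713) × (1−0.25) = 0.692457
Rounded to 4 decimal places: P(Fire suppression does not activate) ≈ 0.6925.

0.6925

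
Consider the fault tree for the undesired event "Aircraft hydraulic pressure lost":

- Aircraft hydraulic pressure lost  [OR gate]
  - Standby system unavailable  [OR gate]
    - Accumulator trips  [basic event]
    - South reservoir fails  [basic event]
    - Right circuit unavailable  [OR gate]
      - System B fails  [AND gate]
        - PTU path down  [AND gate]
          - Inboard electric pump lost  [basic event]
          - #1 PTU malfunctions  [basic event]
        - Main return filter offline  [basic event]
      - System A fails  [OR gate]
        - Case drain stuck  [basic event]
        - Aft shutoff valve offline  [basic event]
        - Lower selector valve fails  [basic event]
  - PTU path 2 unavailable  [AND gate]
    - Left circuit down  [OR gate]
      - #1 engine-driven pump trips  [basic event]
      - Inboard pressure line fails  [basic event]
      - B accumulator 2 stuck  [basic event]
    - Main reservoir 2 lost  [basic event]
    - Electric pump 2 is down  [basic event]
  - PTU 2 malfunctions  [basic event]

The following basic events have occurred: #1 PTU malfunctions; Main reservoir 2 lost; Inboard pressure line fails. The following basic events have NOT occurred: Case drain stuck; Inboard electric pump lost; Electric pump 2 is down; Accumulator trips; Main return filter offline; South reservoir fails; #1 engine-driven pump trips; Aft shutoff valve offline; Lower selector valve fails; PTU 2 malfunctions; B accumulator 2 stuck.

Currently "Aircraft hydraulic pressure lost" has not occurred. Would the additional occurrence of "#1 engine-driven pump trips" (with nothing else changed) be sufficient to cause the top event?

Counterfactual: set "#1 engine-driven pump trips" to occurred.
PTU path down [AND]: Inboard electric pump lost=not, #1 PTU malfunctions=occurs → not all inputs occur → does not occur.
System B fails [AND]: PTU path down=not, Main return filter offline=not → not all inputs occur → does not occur.
System A fails [OR]: Case drain stuck=not, Aft shutoff valve offline=not, Lower selector valve fails=not → no input occurs → does not occur.
Right circuit unavailable [OR]: System B fails=not, System A fails=not → no input occurs → does not occur.
Standby system unavailable [OR]: Accumulator trips=not, South reservoir fails=not, Right circuit unavailable=not → no input occurs → does not occur.
Left circuit down [OR]: #1 engine-driven pump trips=occurs, Inboard pressure line fails=occurs, B accumulator 2 stuck=not → at least one input occurs → occurs.
PTU path 2 unavailable [AND]: Left circuit down=occurs, Main reservoir 2 lost=occurs, Electric pump 2 is down=not → not all inputs occur → does not occur.
Aircraft hydraulic pressure lost [OR]: Standby system unavailable=not, PTU path 2 unavailable=not, PTU 2 malfunctions=not → no input occurs → does not occur.

No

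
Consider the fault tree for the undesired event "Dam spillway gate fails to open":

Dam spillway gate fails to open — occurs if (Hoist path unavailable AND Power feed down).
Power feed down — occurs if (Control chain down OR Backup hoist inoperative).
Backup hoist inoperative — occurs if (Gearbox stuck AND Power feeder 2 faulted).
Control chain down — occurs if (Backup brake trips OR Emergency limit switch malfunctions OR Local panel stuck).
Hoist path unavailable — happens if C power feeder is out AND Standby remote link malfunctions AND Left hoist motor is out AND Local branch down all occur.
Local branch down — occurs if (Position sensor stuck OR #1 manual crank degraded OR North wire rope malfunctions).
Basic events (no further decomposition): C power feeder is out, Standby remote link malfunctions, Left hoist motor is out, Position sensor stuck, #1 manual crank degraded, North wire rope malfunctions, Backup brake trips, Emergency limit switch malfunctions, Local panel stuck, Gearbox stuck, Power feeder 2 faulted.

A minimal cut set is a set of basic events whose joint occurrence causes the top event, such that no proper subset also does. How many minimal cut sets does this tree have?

12

Local branch down [OR]: union of children's cut sets → 3 cut set(s).
Hoist path unavailable [AND]: one cut set from each child combined → 1 × 1 × 1 × 3 = 3 cut set(s).
Control chain down [OR]: union of children's cut sets → 3 cut set(s).
Backup hoist inoperative [AND]: one cut set from each child combined → 1 × 1 = 1 cut set(s).
Power feed down [OR]: union of children's cut sets → 4 cut set(s).
Dam spillway gate fails to open [AND]: one cut set from each child combined → 3 × 4 = 12 cut set(s).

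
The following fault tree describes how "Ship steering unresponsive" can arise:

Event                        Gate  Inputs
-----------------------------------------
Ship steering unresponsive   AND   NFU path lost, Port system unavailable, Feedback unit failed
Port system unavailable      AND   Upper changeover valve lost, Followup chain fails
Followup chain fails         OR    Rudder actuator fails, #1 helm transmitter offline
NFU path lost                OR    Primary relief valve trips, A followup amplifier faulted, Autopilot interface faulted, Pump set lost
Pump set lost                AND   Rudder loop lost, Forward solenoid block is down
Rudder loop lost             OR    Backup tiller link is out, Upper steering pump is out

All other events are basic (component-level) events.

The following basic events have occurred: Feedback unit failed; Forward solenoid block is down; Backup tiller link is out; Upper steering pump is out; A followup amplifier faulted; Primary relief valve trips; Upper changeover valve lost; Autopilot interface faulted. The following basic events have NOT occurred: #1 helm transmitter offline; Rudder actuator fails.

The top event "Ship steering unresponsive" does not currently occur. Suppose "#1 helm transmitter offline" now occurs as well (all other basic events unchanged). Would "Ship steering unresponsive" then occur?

Counterfactual: set "#1 helm transmitter offline" to occurred.
Rudder loop lost [OR]: Backup tiller link is out=occurs, Upper steering pump is out=occurs → at least one input occurs → occurs.
Pump set lost [AND]: Rudder loop lost=occurs, Forward solenoid block is down=occurs → all inputs occur → occurs.
NFU path lost [OR]: Primary relief valve trips=occurs, A followup amplifier faulted=occurs, Autopilot interface faulted=occurs, Pump set lost=occurs → at least one input occurs → occurs.
Followup chain fails [OR]: Rudder actuator fails=not, #1 helm transmitter offline=occurs → at least one input occurs → occurs.
Port system unavailable [AND]: Upper changeover valve lost=occurs, Followup chain fails=occurs → all inputs occur → occurs.
Ship steering unresponsive [AND]: NFU path lost=occurs, Port system unavailable=occurs, Feedback unit failed=occurs → all inputs occur → occurs.

Yes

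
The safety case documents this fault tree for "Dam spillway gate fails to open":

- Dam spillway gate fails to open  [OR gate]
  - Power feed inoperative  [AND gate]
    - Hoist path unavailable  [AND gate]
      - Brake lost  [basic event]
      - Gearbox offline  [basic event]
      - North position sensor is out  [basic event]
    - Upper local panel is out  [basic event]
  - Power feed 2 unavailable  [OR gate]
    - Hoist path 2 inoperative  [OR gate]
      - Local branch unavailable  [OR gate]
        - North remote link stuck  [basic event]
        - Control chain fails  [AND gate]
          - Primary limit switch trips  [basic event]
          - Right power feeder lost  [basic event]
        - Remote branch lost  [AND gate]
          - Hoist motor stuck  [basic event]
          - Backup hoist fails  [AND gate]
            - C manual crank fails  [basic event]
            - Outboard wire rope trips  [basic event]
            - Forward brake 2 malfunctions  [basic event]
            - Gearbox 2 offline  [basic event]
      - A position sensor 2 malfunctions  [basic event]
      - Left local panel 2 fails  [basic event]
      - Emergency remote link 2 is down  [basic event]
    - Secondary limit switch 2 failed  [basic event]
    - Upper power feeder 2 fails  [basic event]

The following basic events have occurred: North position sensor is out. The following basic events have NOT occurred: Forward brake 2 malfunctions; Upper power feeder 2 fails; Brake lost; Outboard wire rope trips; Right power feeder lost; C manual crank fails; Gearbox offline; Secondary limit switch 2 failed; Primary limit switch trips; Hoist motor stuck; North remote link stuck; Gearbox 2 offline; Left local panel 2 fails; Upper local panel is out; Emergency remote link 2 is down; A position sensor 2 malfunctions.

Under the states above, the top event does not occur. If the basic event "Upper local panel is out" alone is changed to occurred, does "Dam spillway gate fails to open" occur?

Counterfactual: set "Upper local panel is out" to occurred.
Hoist path unavailable [AND]: Brake lost=not, Gearbox offline=not, North position sensor is out=occurs → not all inputs occur → does not occur.
Power feed inoperative [AND]: Hoist path unavailable=not, Upper local panel is out=occurs → not all inputs occur → does not occur.
Control chain fails [AND]: Primary limit switch trips=not, Right power feeder lost=not → not all inputs occur → does not occur.
Backup hoist fails [AND]: C manual crank fails=not, Outboard wire rope trips=not, Forward brake 2 malfunctions=not, Gearbox 2 offline=not → not all inputs occur → does not occur.
Remote branch lost [AND]: Hoist motor stuck=not, Backup hoist fails=not → not all inputs occur → does not occur.
Local branch unavailable [OR]: North remote link stuck=not, Control chain fails=not, Remote branch lost=not → no input occurs → does not occur.
Hoist path 2 inoperative [OR]: Local branch unavailable=not, A position sensor 2 malfunctions=not, Left local panel 2 fails=not, Emergency remote link 2 is down=not → no input occurs → does not occur.
Power feed 2 unavailable [OR]: Hoist path 2 inoperative=not, Secondary limit switch 2 failed=not, Upper power feeder 2 fails=not → no input occurs → does not occur.
Dam spillway gate fails to open [OR]: Power feed inoperative=not, Power feed 2 unavailable=not → no input occurs → does not occur.

No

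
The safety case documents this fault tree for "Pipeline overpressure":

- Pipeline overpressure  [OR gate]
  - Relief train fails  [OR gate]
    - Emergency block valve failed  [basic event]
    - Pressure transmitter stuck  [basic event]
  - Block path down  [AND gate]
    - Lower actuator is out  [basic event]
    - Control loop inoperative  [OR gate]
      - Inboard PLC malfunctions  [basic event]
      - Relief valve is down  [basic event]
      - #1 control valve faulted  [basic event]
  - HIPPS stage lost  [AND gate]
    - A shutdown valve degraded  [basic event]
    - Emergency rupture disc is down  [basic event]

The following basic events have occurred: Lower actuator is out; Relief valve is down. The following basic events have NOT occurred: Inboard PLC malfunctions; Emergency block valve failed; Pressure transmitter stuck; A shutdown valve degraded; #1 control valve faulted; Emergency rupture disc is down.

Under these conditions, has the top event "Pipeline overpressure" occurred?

Relief train fails [OR]: Emergency block valve failed=not, Pressure transmitter stuck=not → no input occurs → does not occur.
Control loop inoperative [OR]: Inboard PLC malfunctions=not, Relief valve is down=occurs, #1 control valve faulted=not → at least one input occurs → occurs.
Block path down [AND]: Lower actuator is out=occurs, Control loop inoperative=occurs → all inputs occur → occurs.
HIPPS stage lost [AND]: A shutdown valve degraded=not, Emergency rupture disc is down=not → not all inputs occur → does not occur.
Pipeline overpressure [OR]: Relief train fails=not, Block path down=occurs, HIPPS stage lost=not → at least one input occurs → occurs.

Yes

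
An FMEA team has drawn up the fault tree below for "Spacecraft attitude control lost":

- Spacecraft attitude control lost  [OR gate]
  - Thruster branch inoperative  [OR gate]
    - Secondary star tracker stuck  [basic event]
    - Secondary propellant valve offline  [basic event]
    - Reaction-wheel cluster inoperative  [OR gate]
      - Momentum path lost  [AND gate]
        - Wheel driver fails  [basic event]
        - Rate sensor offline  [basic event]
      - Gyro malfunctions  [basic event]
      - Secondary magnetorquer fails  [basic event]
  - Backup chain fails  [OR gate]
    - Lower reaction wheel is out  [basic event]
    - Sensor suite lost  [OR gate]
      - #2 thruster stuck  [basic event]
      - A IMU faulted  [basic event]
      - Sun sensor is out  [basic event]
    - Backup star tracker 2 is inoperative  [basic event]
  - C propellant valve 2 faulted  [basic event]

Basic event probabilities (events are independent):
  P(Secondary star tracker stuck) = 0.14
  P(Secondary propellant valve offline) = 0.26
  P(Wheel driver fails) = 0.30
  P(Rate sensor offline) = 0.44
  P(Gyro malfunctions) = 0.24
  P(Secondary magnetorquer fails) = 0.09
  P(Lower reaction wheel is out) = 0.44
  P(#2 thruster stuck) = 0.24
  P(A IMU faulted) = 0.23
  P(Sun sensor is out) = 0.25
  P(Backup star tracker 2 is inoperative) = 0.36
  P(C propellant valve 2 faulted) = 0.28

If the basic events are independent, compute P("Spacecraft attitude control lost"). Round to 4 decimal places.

0.9567

P(Momentum path lost) [AND] = 0.30 × 0.44 = 0.132000
P(Reaction-wheel cluster inoperative) [OR] = 1 − (1−0.132000) × (1−0.24) × (1−0.09) = 0.399691
P(Thruster branch inoperative) [OR] = 1 − (1−0.14) × (1−0.26) × (1−0.399691) = 0.617963
P(Sensor suite lost) [OR] = 1 − (1−0.24) × (1−0.23) × (1−0.25) = 0.561100
P(Backup chain fails) [OR] = 1 − (1−0.44) × (1−0.561100) × (1−0.36) = 0.842698
P(Spacecraft attitude control lost) [OR] = 1 − (1−0.617963) × (1−0.842698) × (1−0.28) = 0.956731
Rounded to 4 decimal places: P(Spacecraft attitude control lost) ≈ 0.9567.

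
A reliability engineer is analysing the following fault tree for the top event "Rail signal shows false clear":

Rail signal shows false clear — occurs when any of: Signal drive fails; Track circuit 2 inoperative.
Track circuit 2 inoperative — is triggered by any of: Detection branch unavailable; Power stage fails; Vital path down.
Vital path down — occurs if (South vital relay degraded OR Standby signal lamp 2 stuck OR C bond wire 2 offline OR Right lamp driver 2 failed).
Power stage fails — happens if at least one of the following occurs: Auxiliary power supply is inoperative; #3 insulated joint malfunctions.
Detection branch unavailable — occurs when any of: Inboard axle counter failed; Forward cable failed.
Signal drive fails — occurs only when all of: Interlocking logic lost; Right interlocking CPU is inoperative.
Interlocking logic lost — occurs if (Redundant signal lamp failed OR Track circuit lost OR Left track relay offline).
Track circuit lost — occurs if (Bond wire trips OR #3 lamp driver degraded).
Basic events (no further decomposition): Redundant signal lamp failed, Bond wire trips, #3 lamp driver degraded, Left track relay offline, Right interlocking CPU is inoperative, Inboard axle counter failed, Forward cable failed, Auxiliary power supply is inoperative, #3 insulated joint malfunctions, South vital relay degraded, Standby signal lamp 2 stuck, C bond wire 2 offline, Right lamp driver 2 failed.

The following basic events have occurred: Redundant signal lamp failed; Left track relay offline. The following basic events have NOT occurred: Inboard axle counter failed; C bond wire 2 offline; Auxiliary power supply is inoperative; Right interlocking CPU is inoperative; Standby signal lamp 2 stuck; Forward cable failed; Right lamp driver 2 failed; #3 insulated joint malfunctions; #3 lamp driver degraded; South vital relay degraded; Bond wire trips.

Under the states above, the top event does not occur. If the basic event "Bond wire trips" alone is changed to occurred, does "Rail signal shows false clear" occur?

No

Counterfactual: set "Bond wire trips" to occurred.
Track circuit lost [OR]: Bond wire trips=occurs, #3 lamp driver degraded=not → at least one input occurs → occurs.
Interlocking logic lost [OR]: Redundant signal lamp failed=occurs, Track circuit lost=occurs, Left track relay offline=occurs → at least one input occurs → occurs.
Signal drive fails [AND]: Interlocking logic lost=occurs, Right interlocking CPU is inoperative=not → not all inputs occur → does not occur.
Detection branch unavailable [OR]: Inboard axle counter failed=not, Forward cable failed=not → no input occurs → does not occur.
Power stage fails [OR]: Auxiliary power supply is inoperative=not, #3 insulated joint malfunctions=not → no input occurs → does not occur.
Vital path down [OR]: South vital relay degraded=not, Standby signal lamp 2 stuck=not, C bond wire 2 offline=not, Right lamp driver 2 failed=not → no input occurs → does not occur.
Track circuit 2 inoperative [OR]: Detection branch unavailable=not, Power stage fails=not, Vital path down=not → no input occurs → does not occur.
Rail signal shows false clear [OR]: Signal drive fails=not, Track circuit 2 inoperative=not → no input occurs → does not occur.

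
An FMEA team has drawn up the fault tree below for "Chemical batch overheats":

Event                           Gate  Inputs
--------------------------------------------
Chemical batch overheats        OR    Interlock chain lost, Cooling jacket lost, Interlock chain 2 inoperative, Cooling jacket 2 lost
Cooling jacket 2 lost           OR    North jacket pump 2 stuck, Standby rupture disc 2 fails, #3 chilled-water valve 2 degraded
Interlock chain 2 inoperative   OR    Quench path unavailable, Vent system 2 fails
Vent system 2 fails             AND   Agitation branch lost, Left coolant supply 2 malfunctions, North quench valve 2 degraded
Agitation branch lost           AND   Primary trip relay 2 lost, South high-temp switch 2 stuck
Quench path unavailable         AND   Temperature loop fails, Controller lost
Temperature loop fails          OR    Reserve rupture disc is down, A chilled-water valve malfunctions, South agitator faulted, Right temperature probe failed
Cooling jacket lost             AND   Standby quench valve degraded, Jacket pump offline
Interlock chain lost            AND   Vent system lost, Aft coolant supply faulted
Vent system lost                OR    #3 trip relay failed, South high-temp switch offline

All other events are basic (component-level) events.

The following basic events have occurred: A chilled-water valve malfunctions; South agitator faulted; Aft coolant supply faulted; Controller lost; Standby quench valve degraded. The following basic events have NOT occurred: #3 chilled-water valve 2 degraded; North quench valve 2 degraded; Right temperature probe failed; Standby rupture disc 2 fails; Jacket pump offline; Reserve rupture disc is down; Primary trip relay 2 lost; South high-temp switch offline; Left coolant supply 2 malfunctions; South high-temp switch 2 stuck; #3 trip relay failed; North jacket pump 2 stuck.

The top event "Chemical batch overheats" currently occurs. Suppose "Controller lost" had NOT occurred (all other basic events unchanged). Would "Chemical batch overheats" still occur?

Counterfactual: set "Controller lost" to not occurred.
Vent system lost [OR]: #3 trip relay failed=not, South high-temp switch offline=not → no input occurs → does not occur.
Interlock chain lost [AND]: Vent system lost=not, Aft coolant supply faulted=occurs → not all inputs occur → does not occur.
Cooling jacket lost [AND]: Standby quench valve degraded=occurs, Jacket pump offline=not → not all inputs occur → does not occur.
Temperature loop fails [OR]: Reserve rupture disc is down=not, A chilled-water valve malfunctions=occurs, South agitator faulted=occurs, Right temperature probe failed=not → at least one input occurs → occurs.
Quench path unavailable [AND]: Temperature loop fails=occurs, Controller lost=not → not all inputs occur → does not occur.
Agitation branch lost [AND]: Primary trip relay 2 lost=not, South high-temp switch 2 stuck=not → not all inputs occur → does not occur.
Vent system 2 fails [AND]: Agitation branch lost=not, Left coolant supply 2 malfunctions=not, North quench valve 2 degraded=not → not all inputs occur → does not occur.
Interlock chain 2 inoperative [OR]: Quench path unavailable=not, Vent system 2 fails=not → no input occurs → does not occur.
Cooling jacket 2 lost [OR]: North jacket pump 2 stuck=not, Standby rupture disc 2 fails=not, #3 chilled-water valve 2 degraded=not → no input occurs → does not occur.
Chemical batch overheats [OR]: Interlock chain lost=not, Cooling jacket lost=not, Interlock chain 2 inoperative=not, Cooling jacket 2 lost=not → no input occurs → does not occur.

No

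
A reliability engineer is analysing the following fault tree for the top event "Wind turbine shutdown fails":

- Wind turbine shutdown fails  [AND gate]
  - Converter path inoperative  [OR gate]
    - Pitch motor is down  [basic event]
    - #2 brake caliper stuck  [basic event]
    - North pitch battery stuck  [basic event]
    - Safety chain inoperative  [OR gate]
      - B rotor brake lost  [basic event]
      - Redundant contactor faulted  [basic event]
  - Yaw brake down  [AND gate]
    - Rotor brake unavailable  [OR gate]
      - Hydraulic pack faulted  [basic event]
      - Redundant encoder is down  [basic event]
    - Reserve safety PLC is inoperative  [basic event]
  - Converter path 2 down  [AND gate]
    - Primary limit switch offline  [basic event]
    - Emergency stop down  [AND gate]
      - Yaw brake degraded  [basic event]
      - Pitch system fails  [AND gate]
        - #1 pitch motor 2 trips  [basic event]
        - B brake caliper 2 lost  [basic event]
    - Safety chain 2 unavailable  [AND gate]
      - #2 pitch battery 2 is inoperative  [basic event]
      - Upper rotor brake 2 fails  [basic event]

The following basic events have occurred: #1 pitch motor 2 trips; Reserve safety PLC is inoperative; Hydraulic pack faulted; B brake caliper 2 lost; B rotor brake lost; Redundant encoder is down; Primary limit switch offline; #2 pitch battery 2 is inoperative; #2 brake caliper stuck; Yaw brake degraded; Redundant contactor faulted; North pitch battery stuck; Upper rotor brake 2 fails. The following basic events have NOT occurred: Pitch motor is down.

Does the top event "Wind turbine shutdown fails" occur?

Safety chain inoperative [OR]: B rotor brake lost=occurs, Redundant contactor faulted=occurs → at least one input occurs → occurs.
Converter path inoperative [OR]: Pitch motor is down=not, #2 brake caliper stuck=occurs, North pitch battery stuck=occurs, Safety chain inoperative=occurs → at least one input occurs → occurs.
Rotor brake unavailable [OR]: Hydraulic pack faulted=occurs, Redundant encoder is down=occurs → at least one input occurs → occurs.
Yaw brake down [AND]: Rotor brake unavailable=occurs, Reserve safety PLC is inoperative=occurs → all inputs occur → occurs.
Pitch system fails [AND]: #1 pitch motor 2 trips=occurs, B brake caliper 2 lost=occurs → all inputs occur → occurs.
Emergency stop down [AND]: Yaw brake degraded=occurs, Pitch system fails=occurs → all inputs occur → occurs.
Safety chain 2 unavailable [AND]: #2 pitch battery 2 is inoperative=occurs, Upper rotor brake 2 fails=occurs → all inputs occur → occurs.
Converter path 2 down [AND]: Primary limit switch offline=occurs, Emergency stop down=occurs, Safety chain 2 unavailable=occurs → all inputs occur → occurs.
Wind turbine shutdown fails [AND]: Converter path inoperative=occurs, Yaw brake down=occurs, Converter path 2 down=occurs → all inputs occur → occurs.

Yes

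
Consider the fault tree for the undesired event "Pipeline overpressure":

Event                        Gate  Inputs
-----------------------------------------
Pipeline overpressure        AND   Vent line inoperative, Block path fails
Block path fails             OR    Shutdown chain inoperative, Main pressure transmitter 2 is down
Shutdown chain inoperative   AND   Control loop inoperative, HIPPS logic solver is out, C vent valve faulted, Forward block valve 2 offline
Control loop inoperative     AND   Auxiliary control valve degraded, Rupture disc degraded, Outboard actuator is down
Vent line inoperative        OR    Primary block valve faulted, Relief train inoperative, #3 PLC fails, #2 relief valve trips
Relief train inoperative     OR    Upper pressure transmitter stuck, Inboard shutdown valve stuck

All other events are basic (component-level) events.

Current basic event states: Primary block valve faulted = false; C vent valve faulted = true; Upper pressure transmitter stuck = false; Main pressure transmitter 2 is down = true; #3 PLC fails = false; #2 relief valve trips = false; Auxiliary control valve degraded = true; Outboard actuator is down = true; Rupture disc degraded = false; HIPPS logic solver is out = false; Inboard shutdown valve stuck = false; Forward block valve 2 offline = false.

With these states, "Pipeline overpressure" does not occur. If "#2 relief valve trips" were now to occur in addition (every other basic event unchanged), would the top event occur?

Yes

Counterfactual: set "#2 relief valve trips" to occurred.
Relief train inoperative [OR]: Upper pressure transmitter stuck=not, Inboard shutdown valve stuck=not → no input occurs → does not occur.
Vent line inoperative [OR]: Primary block valve faulted=not, Relief train inoperative=not, #3 PLC fails=not, #2 relief valve trips=occurs → at least one input occurs → occurs.
Control loop inoperative [AND]: Auxiliary control valve degraded=occurs, Rupture disc degraded=not, Outboard actuator is down=occurs → not all inputs occur → does not occur.
Shutdown chain inoperative [AND]: Control loop inoperative=not, HIPPS logic solver is out=not, C vent valve faulted=occurs, Forward block valve 2 offline=not → not all inputs occur → does not occur.
Block path fails [OR]: Shutdown chain inoperative=not, Main pressure transmitter 2 is down=occurs → at least one input occurs → occurs.
Pipeline overpressure [AND]: Vent line inoperative=occurs, Block path fails=occurs → all inputs occur → occurs.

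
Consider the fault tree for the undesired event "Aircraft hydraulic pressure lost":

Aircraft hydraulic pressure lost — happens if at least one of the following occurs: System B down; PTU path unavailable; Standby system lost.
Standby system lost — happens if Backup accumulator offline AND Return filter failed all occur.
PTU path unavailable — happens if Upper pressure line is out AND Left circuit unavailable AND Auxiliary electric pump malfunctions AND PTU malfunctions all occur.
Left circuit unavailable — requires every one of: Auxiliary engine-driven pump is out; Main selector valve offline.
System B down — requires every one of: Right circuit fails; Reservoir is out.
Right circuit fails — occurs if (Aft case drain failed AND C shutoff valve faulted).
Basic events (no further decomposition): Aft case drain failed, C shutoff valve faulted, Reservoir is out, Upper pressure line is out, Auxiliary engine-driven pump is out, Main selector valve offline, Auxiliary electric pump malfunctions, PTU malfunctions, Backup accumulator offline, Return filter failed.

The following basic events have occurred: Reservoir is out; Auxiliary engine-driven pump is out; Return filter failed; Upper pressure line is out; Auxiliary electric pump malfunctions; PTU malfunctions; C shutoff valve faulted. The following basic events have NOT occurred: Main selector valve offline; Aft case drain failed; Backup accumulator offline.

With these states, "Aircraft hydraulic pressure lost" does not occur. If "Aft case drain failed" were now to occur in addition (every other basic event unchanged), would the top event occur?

Counterfactual: set "Aft case drain failed" to occurred.
Right circuit fails [AND]: Aft case drain failed=occurs, C shutoff valve faulted=occurs → all inputs occur → occurs.
System B down [AND]: Right circuit fails=occurs, Reservoir is out=occurs → all inputs occur → occurs.
Left circuit unavailable [AND]: Auxiliary engine-driven pump is out=occurs, Main selector valve offline=not → not all inputs occur → does not occur.
PTU path unavailable [AND]: Upper pressure line is out=occurs, Left circuit unavailable=not, Auxiliary electric pump malfunctions=occurs, PTU malfunctions=occurs → not all inputs occur → does not occur.
Standby system lost [AND]: Backup accumulator offline=not, Return filter failed=occurs → not all inputs occur → does not occur.
Aircraft hydraulic pressure lost [OR]: System B down=occurs, PTU path unavailable=not, Standby system lost=not → at least one input occurs → occurs.

Yes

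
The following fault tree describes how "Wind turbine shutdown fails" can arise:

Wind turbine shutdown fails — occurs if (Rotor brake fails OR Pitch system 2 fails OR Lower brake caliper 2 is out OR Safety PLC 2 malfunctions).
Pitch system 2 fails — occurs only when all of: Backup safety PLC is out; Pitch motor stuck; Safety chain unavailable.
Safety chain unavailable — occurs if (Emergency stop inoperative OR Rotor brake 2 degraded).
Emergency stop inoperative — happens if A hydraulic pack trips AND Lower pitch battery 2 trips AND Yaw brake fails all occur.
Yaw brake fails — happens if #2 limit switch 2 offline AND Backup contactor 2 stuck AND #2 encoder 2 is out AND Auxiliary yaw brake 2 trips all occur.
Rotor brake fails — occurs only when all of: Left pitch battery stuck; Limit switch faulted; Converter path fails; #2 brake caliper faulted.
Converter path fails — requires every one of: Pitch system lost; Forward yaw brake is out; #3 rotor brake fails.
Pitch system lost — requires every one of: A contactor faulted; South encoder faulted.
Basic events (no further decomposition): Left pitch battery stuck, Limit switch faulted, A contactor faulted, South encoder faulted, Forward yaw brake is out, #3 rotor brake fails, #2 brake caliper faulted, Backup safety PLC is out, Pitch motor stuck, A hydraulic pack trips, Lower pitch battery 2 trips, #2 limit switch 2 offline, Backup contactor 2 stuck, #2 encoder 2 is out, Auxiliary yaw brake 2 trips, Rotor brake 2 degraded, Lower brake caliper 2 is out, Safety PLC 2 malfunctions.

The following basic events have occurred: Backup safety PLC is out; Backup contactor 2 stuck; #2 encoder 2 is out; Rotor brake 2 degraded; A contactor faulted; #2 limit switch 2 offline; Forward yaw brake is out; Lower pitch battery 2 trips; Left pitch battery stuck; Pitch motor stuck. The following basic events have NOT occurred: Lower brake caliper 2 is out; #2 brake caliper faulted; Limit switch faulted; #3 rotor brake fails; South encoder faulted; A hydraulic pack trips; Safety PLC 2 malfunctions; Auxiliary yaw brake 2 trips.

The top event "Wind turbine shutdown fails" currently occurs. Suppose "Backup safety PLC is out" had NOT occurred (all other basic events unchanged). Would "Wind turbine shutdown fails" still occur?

Counterfactual: set "Backup safety PLC is out" to not occurred.
Pitch system lost [AND]: A contactor faulted=occurs, South encoder faulted=not → not all inputs occur → does not occur.
Converter path fails [AND]: Pitch system lost=not, Forward yaw brake is out=occurs, #3 rotor brake fails=not → not all inputs occur → does not occur.
Rotor brake fails [AND]: Left pitch battery stuck=occurs, Limit switch faulted=not, Converter path fails=not, #2 brake caliper faulted=not → not all inputs occur → does not occur.
Yaw brake fails [AND]: #2 limit switch 2 offline=occurs, Backup contactor 2 stuck=occurs, #2 encoder 2 is out=occurs, Auxiliary yaw brake 2 trips=not → not all inputs occur → does not occur.
Emergency stop inoperative [AND]: A hydraulic pack trips=not, Lower pitch battery 2 trips=occurs, Yaw brake fails=not → not all inputs occur → does not occur.
Safety chain unavailable [OR]: Emergency stop inoperative=not, Rotor brake 2 degraded=occurs → at least one input occurs → occurs.
Pitch system 2 fails [AND]: Backup safety PLC is out=not, Pitch motor stuck=occurs, Safety chain unavailable=occurs → not all inputs occur → does not occur.
Wind turbine shutdown fails [OR]: Rotor brake fails=not, Pitch system 2 fails=not, Lower brake caliper 2 is out=not, Safety PLC 2 malfunctions=not → no input occurs → does not occur.

No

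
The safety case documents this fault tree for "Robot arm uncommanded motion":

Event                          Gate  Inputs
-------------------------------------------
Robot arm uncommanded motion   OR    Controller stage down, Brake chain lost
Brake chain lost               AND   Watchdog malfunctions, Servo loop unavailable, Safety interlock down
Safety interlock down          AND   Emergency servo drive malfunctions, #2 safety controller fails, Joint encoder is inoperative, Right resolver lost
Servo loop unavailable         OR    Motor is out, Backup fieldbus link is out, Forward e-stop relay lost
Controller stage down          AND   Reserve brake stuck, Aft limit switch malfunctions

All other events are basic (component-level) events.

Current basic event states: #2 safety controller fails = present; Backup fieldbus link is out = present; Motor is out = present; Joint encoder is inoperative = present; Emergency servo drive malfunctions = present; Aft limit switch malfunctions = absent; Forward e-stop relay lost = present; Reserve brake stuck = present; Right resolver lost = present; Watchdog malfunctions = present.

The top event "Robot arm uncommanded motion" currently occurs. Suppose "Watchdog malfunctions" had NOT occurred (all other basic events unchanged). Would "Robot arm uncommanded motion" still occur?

Counterfactual: set "Watchdog malfunctions" to not occurred.
Controller stage down [AND]: Reserve brake stuck=occurs, Aft limit switch malfunctions=not → not all inputs occur → does not occur.
Servo loop unavailable [OR]: Motor is out=occurs, Backup fieldbus link is out=occurs, Forward e-stop relay lost=occurs → at least one input occurs → occurs.
Safety interlock down [AND]: Emergency servo drive malfunctions=occurs, #2 safety controller fails=occurs, Joint encoder is inoperative=occurs, Right resolver lost=occurs → all inputs occur → occurs.
Brake chain lost [AND]: Watchdog malfunctions=not, Servo loop unavailable=occurs, Safety interlock down=occurs → not all inputs occur → does not occur.
Robot arm uncommanded motion [OR]: Controller stage down=not, Brake chain lost=not → no input occurs → does not occur.

No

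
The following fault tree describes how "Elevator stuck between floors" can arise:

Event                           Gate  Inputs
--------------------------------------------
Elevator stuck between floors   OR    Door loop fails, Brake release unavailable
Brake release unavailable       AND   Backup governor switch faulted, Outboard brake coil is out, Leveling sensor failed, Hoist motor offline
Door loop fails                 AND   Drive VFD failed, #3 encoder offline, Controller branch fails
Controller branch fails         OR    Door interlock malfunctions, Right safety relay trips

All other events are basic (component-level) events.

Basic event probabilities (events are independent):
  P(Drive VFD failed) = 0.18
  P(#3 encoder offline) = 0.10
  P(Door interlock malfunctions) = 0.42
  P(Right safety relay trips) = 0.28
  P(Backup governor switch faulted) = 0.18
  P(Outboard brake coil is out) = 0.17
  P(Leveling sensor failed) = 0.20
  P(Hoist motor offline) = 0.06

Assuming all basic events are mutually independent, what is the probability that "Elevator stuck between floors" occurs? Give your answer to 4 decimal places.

0.0108

P(Controller branch fails) [OR] = 1 − (1−0.42) × (1−0.28) = 0.582400
P(Door loop fails) [AND] = 0.18 × 0.10 × 0.582400 = 0.010483
P(Brake release unavailable) [AND] = 0.18 × 0.17 × 0.20 × 0.06 = 0.000367
P(Elevator stuck between floors) [OR] = 1 − (1−0.010483) × (1−0.000367) = 0.010846
Rounded to 4 decimal places: P(Elevator stuck between floors) ≈ 0.0108.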